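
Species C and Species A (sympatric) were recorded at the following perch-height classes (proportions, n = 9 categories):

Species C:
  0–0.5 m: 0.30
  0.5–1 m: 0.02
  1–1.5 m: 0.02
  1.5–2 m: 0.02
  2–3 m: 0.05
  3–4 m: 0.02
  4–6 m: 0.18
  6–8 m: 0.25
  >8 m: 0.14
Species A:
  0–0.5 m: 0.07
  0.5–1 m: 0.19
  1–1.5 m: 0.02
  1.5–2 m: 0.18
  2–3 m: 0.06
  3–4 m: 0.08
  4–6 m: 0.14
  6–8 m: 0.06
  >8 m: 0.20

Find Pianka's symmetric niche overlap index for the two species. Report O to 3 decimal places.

Σ p₁ᵢp₂ᵢ = 0.0210 + 0.0038 + 0.0004 + 0.0036 + 0.0030 + 0.0016 + 0.0252 + 0.0150 + 0.0280 = 0.1016
Σp_1ᵢ² = 0.30² + 0.02² + 0.02² + 0.02² + 0.05² + 0.02² + 0.18² + 0.25² + 0.14² = 0.0900 + 0.0004 + 0.0004 + 0.0004 + 0.0025 + 0.0004 + 0.0324 + 0.0625 + 0.0196 = 0.2086
Σp_2ᵢ² = 0.07² + 0.19² + 0.02² + 0.18² + 0.06² + 0.08² + 0.14² + 0.06² + 0.20² = 0.0049 + 0.0361 + 0.0004 + 0.0324 + 0.0036 + 0.0064 + 0.0196 + 0.0036 + 0.0400 = 0.1470
O = 0.1016 / √(0.2086 × 0.1470) = 0.1016 / 0.175112 = 0.58020

0.580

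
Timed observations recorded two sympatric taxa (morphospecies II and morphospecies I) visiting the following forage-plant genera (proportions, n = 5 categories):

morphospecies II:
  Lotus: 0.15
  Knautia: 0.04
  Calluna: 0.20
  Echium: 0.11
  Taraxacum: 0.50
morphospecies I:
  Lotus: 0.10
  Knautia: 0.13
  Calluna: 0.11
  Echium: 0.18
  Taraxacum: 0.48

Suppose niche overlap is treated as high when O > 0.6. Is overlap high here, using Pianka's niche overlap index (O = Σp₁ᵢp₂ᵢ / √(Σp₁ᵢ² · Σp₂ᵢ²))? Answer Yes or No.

Yes

Σ p₁ᵢp₂ᵢ = 0.0150 + 0.0052 + 0.0220 + 0.0198 + 0.2400 = 0.3020
Σp_1ᵢ² = 0.15² + 0.04² + 0.20² + 0.11² + 0.50² = 0.0225 + 0.0016 + 0.0400 + 0.0121 + 0.2500 = 0.3262
Σp_2ᵢ² = 0.10² + 0.13² + 0.11² + 0.18² + 0.48² = 0.0100 + 0.0169 + 0.0121 + 0.0324 + 0.2304 = 0.3018
O = 0.3020 / √(0.3262 × 0.3018) = 0.3020 / 0.31376 = 0.9625
O = 0.9625 > 0.6 → Yes.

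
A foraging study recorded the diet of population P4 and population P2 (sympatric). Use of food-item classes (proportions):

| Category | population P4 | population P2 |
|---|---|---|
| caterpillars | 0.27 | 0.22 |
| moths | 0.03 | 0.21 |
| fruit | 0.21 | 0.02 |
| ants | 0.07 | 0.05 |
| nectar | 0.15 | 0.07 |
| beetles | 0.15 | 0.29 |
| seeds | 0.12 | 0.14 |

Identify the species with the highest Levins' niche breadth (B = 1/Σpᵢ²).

population P4

Σp_P4ᵢ² = 0.27² + 0.03² + 0.21² + 0.07² + 0.15² + 0.15² + 0.12² = 0.0729 + 0.0009 + 0.0441 + 0.0049 + 0.0225 + 0.0225 + 0.0144 = 0.1822
B_P4 = 1 / 0.1822 = 5.4885
Σp_P2ᵢ² = 0.22² + 0.21² + 0.02² + 0.05² + 0.07² + 0.29² + 0.14² = 0.0484 + 0.0441 + 0.0004 + 0.0025 + 0.0049 + 0.0841 + 0.0196 = 0.2040
B_P2 = 1 / 0.2040 = 4.9020
Highest B → broadest niche (most generalist): population P4 (B = 5.49).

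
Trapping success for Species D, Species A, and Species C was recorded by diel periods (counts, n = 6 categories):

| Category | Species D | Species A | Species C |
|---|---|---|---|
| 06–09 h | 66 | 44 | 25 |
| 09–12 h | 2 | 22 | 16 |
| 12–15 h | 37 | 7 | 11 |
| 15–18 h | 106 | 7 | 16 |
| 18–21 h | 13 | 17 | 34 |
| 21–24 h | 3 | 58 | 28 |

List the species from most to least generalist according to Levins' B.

Species C > Species A > Species D

Proportions for Species D (n=227): 66/227=0.2907, 2/227=0.0088, 37/227=0.1630, 106/227=0.4670, 13/227=0.0573, 3/227=0.0132
Proportions for Species A (n=155): 44/155=0.2839, 22/155=0.1419, 7/155=0.0452, 7/155=0.0452, 17/155=0.1097, 58/155=0.3742
Proportions for Species C (n=130): 25/130=0.1923, 16/130=0.1231, 11/130=0.0846, 16/130=0.1231, 34/130=0.2615, 28/130=0.2154
Σp_Dᵢ² = 0.2907² + 0.0088² + 0.1630² + 0.4670² + 0.0573² + 0.0132² = 0.084506 + 0.000077 + 0.026569 + 0.218089 + 0.003283 + 0.000174 = 0.332698
B_D = 1 / 0.332698 = 3.0057
Σp_Aᵢ² = 0.2839² + 0.1419² + 0.0452² + 0.0452² + 0.1097² + 0.3742² = 0.080599 + 0.020136 + 0.002043 + 0.002043 + 0.012034 + 0.140026 = 0.256881
B_A = 1 / 0.256881 = 3.8929
Σp_Cᵢ² = 0.1923² + 0.1231² + 0.0846² + 0.1231² + 0.2615² + 0.2154² = 0.036979 + 0.015154 + 0.007157 + 0.015154 + 0.068382 + 0.046397 = 0.189223
B_C = 1 / 0.189223 = 5.2848
Ranking by B (broadest → narrowest): Species C (5.28) > Species A (3.89) > Species D (3.01)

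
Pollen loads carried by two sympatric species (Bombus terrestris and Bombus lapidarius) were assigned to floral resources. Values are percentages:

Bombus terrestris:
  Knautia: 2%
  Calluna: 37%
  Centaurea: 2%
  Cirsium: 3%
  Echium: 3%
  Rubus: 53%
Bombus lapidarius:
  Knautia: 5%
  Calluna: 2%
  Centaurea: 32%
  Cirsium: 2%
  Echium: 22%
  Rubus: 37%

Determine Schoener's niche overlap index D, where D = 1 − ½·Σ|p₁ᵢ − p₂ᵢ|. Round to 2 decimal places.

Convert percentages to proportions (divide by 100).
Σ|p₁ᵢ − p₂ᵢ| = 0.03 + 0.35 + 0.30 + 0.01 + 0.19 + 0.16 = 1.04
D = 1 − ½ × 1.04 = 1 − 0.520 = 0.4800

0.48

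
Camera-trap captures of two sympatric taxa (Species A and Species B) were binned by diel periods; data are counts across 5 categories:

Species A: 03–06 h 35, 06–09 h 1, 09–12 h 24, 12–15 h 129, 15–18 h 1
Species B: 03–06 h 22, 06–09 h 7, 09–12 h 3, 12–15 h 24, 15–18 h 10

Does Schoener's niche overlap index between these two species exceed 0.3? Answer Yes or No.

Proportions for Species A (n=190): 35/190=0.1842, 1/190=0.0053, 24/190=0.1263, 129/190=0.6789, 1/190=0.0053
Proportions for Species B (n=66): 22/66=0.3333, 7/66=0.1061, 3/66=0.0455, 24/66=0.3636, 10/66=0.1515
Σ|p₁ᵢ − p₂ᵢ| = 0.1491 + 0.1008 + 0.0808 + 0.3153 + 0.1462 = 0.7922
D = 1 − ½ × 0.7922 = 1 − 0.39610 = 0.60390
D = 0.60390 > 0.3 → Yes.

Yes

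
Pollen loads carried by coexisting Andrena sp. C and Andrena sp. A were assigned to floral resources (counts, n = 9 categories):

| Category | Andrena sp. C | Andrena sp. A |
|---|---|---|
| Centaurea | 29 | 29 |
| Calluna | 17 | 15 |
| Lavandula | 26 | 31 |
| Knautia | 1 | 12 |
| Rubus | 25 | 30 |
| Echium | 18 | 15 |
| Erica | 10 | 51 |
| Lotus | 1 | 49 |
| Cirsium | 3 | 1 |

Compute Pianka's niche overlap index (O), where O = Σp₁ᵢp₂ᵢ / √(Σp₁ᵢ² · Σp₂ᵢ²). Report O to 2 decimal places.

Proportions for Andrena sp. C (n=130): 29/130=0.2231, 17/130=0.1308, 26/130=0.2000, 1/130=0.0077, 25/130=0.1923, 18/130=0.1385, 10/130=0.0769, 1/130=0.0077, 3/130=0.0231
Proportions for Andrena sp. A (n=233): 29/233=0.1245, 15/233=0.0644, 31/233=0.1330, 12/233=0.0515, 30/233=0.1288, 15/233=0.0644, 51/233=0.2189, 49/233=0.2103, 1/233=0.0043
Σ p₁ᵢp₂ᵢ = 0.027776 + 0.008424 + 0.026600 + 0.000397 + 0.024768 + 0.008919 + 0.016833 + 0.001619 + 0.000099 = 0.115435
Σp_1ᵢ² = 0.2231² + 0.1308² + 0.2000² + 0.0077² + 0.1923² + 0.1385² + 0.0769² + 0.0077² + 0.0231² = 0.049774 + 0.017109 + 0.040000 + 0.000059 + 0.036979 + 0.019182 + 0.005914 + 0.000059 + 0.000534 = 0.169610
Σp_2ᵢ² = 0.1245² + 0.0644² + 0.1330² + 0.0515² + 0.1288² + 0.0644² + 0.2189² + 0.2103² + 0.0043² = 0.015500 + 0.004147 + 0.017689 + 0.002652 + 0.016589 + 0.004147 + 0.047917 + 0.044226 + 0.000018 = 0.152885
O = 0.115435 / √(0.169610 × 0.152885) = 0.115435 / 0.1610305 = 0.7169

0.72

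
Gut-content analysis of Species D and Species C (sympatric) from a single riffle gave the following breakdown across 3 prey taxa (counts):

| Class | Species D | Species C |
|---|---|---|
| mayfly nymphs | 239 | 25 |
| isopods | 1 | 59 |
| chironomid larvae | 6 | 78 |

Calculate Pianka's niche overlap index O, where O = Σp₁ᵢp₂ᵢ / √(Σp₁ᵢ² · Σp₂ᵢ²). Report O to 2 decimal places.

Proportions for Species D (n=246): 239/246=0.9715, 1/246=0.0041, 6/246=0.0244
Proportions for Species C (n=162): 25/162=0.1543, 59/162=0.3642, 78/162=0.4815
Σ p₁ᵢp₂ᵢ = 0.149902 + 0.001493 + 0.011749 = 0.163144
Σp_1ᵢ² = 0.9715² + 0.0041² + 0.0244² = 0.943812 + 0.000017 + 0.000595 = 0.944424
Σp_2ᵢ² = 0.1543² + 0.3642² + 0.4815² = 0.023808 + 0.132642 + 0.231842 = 0.388292
O = 0.163144 / √(0.944424 × 0.388292) = 0.163144 / 0.6055677 = 0.2694

0.27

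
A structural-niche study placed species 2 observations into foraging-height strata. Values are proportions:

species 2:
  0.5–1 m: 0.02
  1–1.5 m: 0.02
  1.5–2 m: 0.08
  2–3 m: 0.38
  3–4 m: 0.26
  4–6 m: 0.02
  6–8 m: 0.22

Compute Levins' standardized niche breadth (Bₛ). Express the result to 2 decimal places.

0.46

Σpᵢ² = 0.02² + 0.02² + 0.08² + 0.38² + 0.26² + 0.02² + 0.22² = 0.0004 + 0.0004 + 0.0064 + 0.1444 + 0.0676 + 0.0004 + 0.0484 = 0.2680
B = 1 / 0.2680 = 3.7313
Bₛ = (B − 1)/(n − 1) = (3.7313 − 1)/(7 − 1) = 2.7313/6 = 0.4552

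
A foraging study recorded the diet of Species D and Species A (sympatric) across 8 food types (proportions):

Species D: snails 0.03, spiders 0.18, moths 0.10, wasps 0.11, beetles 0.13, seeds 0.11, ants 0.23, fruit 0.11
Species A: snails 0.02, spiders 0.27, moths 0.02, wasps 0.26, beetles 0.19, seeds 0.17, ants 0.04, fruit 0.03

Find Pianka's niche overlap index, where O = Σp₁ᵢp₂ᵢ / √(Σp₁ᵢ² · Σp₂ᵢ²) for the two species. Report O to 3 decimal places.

0.768

Σ p₁ᵢp₂ᵢ = 0.0006 + 0.0486 + 0.0020 + 0.0286 + 0.0247 + 0.0187 + 0.0092 + 0.0033 = 0.1357
Σp_1ᵢ² = 0.03² + 0.18² + 0.10² + 0.11² + 0.13² + 0.11² + 0.23² + 0.11² = 0.0009 + 0.0324 + 0.0100 + 0.0121 + 0.0169 + 0.0121 + 0.0529 + 0.0121 = 0.1494
Σp_2ᵢ² = 0.02² + 0.27² + 0.02² + 0.26² + 0.19² + 0.17² + 0.04² + 0.03² = 0.0004 + 0.0729 + 0.0004 + 0.0676 + 0.0361 + 0.0289 + 0.0016 + 0.0009 = 0.2088
O = 0.1357 / √(0.1494 × 0.2088) = 0.1357 / 0.176620 = 0.76832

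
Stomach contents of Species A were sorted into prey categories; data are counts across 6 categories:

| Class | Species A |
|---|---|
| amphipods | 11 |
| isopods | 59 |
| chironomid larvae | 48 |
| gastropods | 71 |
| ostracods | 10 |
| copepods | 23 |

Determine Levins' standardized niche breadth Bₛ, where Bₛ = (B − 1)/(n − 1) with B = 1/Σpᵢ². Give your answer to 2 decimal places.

Proportions for Species A (n=222): 11/222=0.0495, 59/222=0.2658, 48/222=0.2162, 71/222=0.3198, 10/222=0.0450, 23/222=0.1036
Σpᵢ² = 0.0495² + 0.2658² + 0.2162² + 0.3198² + 0.0450² + 0.1036² = 0.002450 + 0.070650 + 0.046742 + 0.102272 + 0.002025 + 0.010733 = 0.234872
B = 1 / 0.234872 = 4.2576
Bₛ = (B − 1)/(n − 1) = (4.2576 − 1)/(6 − 1) = 3.2576/5 = 0.6515

0.65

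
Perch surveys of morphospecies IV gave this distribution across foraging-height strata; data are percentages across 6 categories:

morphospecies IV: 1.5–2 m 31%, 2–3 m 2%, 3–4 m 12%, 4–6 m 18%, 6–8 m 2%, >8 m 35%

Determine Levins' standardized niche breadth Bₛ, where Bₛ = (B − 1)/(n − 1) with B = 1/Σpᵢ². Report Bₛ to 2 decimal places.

Convert percentages to proportions (divide by 100).
Σpᵢ² = 0.31² + 0.02² + 0.12² + 0.18² + 0.02² + 0.35² = 0.0961 + 0.0004 + 0.0144 + 0.0324 + 0.0004 + 0.1225 = 0.2662
B = 1 / 0.2662 = 3.7566
Bₛ = (B − 1)/(n − 1) = (3.7566 − 1)/(6 − 1) = 2.7566/5 = 0.5513

0.55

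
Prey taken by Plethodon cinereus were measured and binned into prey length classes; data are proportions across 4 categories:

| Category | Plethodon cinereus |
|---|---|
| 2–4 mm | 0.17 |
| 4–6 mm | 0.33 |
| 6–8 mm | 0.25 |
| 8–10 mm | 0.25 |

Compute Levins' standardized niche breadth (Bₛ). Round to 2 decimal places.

Σpᵢ² = 0.17² + 0.33² + 0.25² + 0.25² = 0.0289 + 0.1089 + 0.0625 + 0.0625 = 0.2628
B = 1 / 0.2628 = 3.8052
Bₛ = (B − 1)/(n − 1) = (3.8052 − 1)/(4 − 1) = 2.8052/3 = 0.9351

0.94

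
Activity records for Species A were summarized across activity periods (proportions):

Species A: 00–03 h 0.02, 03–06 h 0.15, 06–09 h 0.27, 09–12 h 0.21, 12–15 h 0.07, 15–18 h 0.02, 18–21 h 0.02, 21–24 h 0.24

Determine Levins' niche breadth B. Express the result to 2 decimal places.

4.92

Σpᵢ² = 0.02² + 0.15² + 0.27² + 0.21² + 0.07² + 0.02² + 0.02² + 0.24² = 0.0004 + 0.0225 + 0.0729 + 0.0441 + 0.0049 + 0.0004 + 0.0004 + 0.0576 = 0.2032
B = 1 / 0.2032 = 4.9213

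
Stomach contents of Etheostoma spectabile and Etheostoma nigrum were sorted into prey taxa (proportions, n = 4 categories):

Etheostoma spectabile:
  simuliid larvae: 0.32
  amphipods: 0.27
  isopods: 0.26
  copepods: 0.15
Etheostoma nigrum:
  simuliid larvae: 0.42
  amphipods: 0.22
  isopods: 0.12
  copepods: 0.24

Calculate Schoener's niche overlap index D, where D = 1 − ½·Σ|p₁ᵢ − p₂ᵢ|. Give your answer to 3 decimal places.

0.810

Σ|p₁ᵢ − p₂ᵢ| = 0.10 + 0.05 + 0.14 + 0.09 = 0.38
D = 1 − ½ × 0.38 = 1 − 0.190 = 0.81000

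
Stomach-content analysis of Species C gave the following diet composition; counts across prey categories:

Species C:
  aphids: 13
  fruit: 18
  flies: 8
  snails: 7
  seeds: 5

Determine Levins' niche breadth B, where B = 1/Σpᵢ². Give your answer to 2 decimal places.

Proportions for Species C (n=51): 13/51=0.2549, 18/51=0.3529, 8/51=0.1569, 7/51=0.1373, 5/51=0.0980
Σpᵢ² = 0.2549² + 0.3529² + 0.1569² + 0.1373² + 0.0980² = 0.064974 + 0.124538 + 0.024618 + 0.018851 + 0.009604 = 0.242585
B = 1 / 0.242585 = 4.1223

4.12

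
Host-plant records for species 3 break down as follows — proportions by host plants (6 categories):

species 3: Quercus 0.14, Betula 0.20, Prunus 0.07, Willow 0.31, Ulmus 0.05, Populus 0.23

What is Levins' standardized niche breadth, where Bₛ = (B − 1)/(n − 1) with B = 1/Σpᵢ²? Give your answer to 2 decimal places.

0.73

Σpᵢ² = 0.14² + 0.20² + 0.07² + 0.31² + 0.05² + 0.23² = 0.0196 + 0.0400 + 0.0049 + 0.0961 + 0.0025 + 0.0529 = 0.2160
B = 1 / 0.2160 = 4.6296
Bₛ = (B − 1)/(n − 1) = (4.6296 − 1)/(6 − 1) = 3.6296/5 = 0.7259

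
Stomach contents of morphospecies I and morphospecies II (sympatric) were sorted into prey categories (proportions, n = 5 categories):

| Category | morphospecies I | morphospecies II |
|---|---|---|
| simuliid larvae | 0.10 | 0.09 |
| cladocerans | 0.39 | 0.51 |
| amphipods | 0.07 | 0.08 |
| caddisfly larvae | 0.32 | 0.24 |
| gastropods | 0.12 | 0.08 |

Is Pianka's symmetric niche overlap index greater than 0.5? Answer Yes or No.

Σ p₁ᵢp₂ᵢ = 0.0090 + 0.1989 + 0.0056 + 0.0768 + 0.0096 = 0.2999
Σp_1ᵢ² = 0.10² + 0.39² + 0.07² + 0.32² + 0.12² = 0.0100 + 0.1521 + 0.0049 + 0.1024 + 0.0144 = 0.2838
Σp_2ᵢ² = 0.09² + 0.51² + 0.08² + 0.24² + 0.08² = 0.0081 + 0.2601 + 0.0064 + 0.0576 + 0.0064 = 0.3386
O = 0.2999 / √(0.2838 × 0.3386) = 0.2999 / 0.30999 = 0.9675
O = 0.9675 > 0.5 → Yes.

Yes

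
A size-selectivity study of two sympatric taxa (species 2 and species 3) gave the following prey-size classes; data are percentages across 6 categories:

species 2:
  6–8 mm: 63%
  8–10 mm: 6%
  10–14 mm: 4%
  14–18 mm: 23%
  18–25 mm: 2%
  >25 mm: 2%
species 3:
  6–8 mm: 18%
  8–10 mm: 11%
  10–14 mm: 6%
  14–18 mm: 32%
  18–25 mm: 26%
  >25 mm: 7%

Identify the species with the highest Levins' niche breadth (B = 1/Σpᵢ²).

Convert percentages to proportions (divide by 100).
Σp_2ᵢ² = 0.63² + 0.06² + 0.04² + 0.23² + 0.02² + 0.02² = 0.3969 + 0.0036 + 0.0016 + 0.0529 + 0.0004 + 0.0004 = 0.4558
B_2 = 1 / 0.4558 = 2.1939
Σp_3ᵢ² = 0.18² + 0.11² + 0.06² + 0.32² + 0.26² + 0.07² = 0.0324 + 0.0121 + 0.0036 + 0.1024 + 0.0676 + 0.0049 = 0.2230
B_3 = 1 / 0.2230 = 4.4843
Highest B → broadest niche (most generalist): species 3 (B = 4.48).

species 3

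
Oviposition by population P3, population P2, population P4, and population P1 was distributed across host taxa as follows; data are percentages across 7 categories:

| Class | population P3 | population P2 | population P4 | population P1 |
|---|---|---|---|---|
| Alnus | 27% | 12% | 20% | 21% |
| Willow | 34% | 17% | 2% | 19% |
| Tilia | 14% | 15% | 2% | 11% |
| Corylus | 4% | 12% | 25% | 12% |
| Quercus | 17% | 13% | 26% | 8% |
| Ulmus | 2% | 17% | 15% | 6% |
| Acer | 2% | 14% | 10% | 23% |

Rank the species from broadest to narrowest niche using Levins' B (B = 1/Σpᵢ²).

Convert percentages to proportions (divide by 100).
Σp_P3ᵢ² = 0.27² + 0.34² + 0.14² + 0.04² + 0.17² + 0.02² + 0.02² = 0.0729 + 0.1156 + 0.0196 + 0.0016 + 0.0289 + 0.0004 + 0.0004 = 0.2394
B_P3 = 1 / 0.2394 = 4.1771
Σp_P2ᵢ² = 0.12² + 0.17² + 0.15² + 0.12² + 0.13² + 0.17² + 0.14² = 0.0144 + 0.0289 + 0.0225 + 0.0144 + 0.0169 + 0.0289 + 0.0196 = 0.1456
B_P2 = 1 / 0.1456 = 6.8681
Σp_P4ᵢ² = 0.20² + 0.02² + 0.02² + 0.25² + 0.26² + 0.15² + 0.10² = 0.0400 + 0.0004 + 0.0004 + 0.0625 + 0.0676 + 0.0225 + 0.0100 = 0.2034
B_P4 = 1 / 0.2034 = 4.9164
Σp_P1ᵢ² = 0.21² + 0.19² + 0.11² + 0.12² + 0.08² + 0.06² + 0.23² = 0.0441 + 0.0361 + 0.0121 + 0.0144 + 0.0064 + 0.0036 + 0.0529 = 0.1696
B_P1 = 1 / 0.1696 = 5.8962
Ranking by B (broadest → narrowest): population P2 (6.87) > population P1 (5.90) > population P4 (4.92) > population P3 (4.18)

population P2 > population P1 > population P4 > population P3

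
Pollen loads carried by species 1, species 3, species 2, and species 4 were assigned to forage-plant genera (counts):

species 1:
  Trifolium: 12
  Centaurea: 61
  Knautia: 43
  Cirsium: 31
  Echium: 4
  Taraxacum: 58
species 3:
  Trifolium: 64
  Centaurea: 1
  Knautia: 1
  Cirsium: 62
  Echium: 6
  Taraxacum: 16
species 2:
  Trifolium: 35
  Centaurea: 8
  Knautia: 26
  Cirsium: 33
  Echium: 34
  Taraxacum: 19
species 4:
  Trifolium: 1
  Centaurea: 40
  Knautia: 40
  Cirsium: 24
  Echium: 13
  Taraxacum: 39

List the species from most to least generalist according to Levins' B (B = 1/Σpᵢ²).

Proportions for species 1 (n=209): 12/209=0.0574, 61/209=0.2919, 43/209=0.2057, 31/209=0.1483, 4/209=0.0191, 58/209=0.2775
Proportions for species 3 (n=150): 64/150=0.4267, 1/150=0.0067, 1/150=0.0067, 62/150=0.4133, 6/150=0.0400, 16/150=0.1067
Proportions for species 2 (n=155): 35/155=0.2258, 8/155=0.0516, 26/155=0.1677, 33/155=0.2129, 34/155=0.2194, 19/155=0.1226
Proportions for species 4 (n=157): 1/157=0.0064, 40/157=0.2548, 40/157=0.2548, 24/157=0.1529, 13/157=0.0828, 39/157=0.2484
Σp_1ᵢ² = 0.0574² + 0.2919² + 0.2057² + 0.1483² + 0.0191² + 0.2775² = 0.003295 + 0.085206 + 0.042312 + 0.021993 + 0.000365 + 0.077006 = 0.230177
B_1 = 1 / 0.230177 = 4.3445
Σp_3ᵢ² = 0.4267² + 0.0067² + 0.0067² + 0.4133² + 0.0400² + 0.1067² = 0.182073 + 0.000045 + 0.000045 + 0.170817 + 0.001600 + 0.011385 = 0.365965
B_3 = 1 / 0.365965 = 2.7325
Σp_2ᵢ² = 0.2258² + 0.0516² + 0.1677² + 0.2129² + 0.2194² + 0.1226² = 0.050986 + 0.002663 + 0.028123 + 0.045326 + 0.048136 + 0.015031 = 0.190265
B_2 = 1 / 0.190265 = 5.2558
Σp_4ᵢ² = 0.0064² + 0.2548² + 0.2548² + 0.1529² + 0.0828² + 0.2484² = 0.000041 + 0.064923 + 0.064923 + 0.023378 + 0.006856 + 0.061703 = 0.221824
B_4 = 1 / 0.221824 = 4.5081
Ranking by B (broadest → narrowest): species 2 (5.26) > species 4 (4.51) > species 1 (4.34) > species 3 (2.73)

species 2 > species 4 > species 1 > species 3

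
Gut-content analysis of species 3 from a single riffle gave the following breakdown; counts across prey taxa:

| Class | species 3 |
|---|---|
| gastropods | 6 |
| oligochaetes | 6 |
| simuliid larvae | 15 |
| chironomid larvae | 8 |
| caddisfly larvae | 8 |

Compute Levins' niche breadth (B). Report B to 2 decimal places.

Proportions for species 3 (n=43): 6/43=0.1395, 6/43=0.1395, 15/43=0.3488, 8/43=0.1860, 8/43=0.1860
Σpᵢ² = 0.1395² + 0.1395² + 0.3488² + 0.1860² + 0.1860² = 0.019460 + 0.019460 + 0.121661 + 0.034596 + 0.034596 = 0.229773
B = 1 / 0.229773 = 4.3521

4.35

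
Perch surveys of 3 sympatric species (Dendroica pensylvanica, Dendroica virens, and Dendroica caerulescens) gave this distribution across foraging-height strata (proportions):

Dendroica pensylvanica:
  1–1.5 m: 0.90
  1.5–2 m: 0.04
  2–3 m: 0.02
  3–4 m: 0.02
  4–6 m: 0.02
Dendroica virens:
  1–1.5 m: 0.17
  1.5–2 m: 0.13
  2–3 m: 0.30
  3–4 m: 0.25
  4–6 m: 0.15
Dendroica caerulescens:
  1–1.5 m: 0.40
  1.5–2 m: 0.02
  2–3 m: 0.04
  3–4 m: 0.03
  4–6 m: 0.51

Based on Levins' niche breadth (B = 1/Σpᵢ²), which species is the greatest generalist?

Dendroica virens

Σp_pensᵢ² = 0.90² + 0.04² + 0.02² + 0.02² + 0.02² = 0.8100 + 0.0016 + 0.0004 + 0.0004 + 0.0004 = 0.8128
B_pens = 1 / 0.8128 = 1.2303
Σp_vireᵢ² = 0.17² + 0.13² + 0.30² + 0.25² + 0.15² = 0.0289 + 0.0169 + 0.0900 + 0.0625 + 0.0225 = 0.2208
B_vire = 1 / 0.2208 = 4.5290
Σp_caerᵢ² = 0.40² + 0.02² + 0.04² + 0.03² + 0.51² = 0.1600 + 0.0004 + 0.0016 + 0.0009 + 0.2601 = 0.4230
B_caer = 1 / 0.4230 = 2.3641
Highest B → broadest niche (most generalist): Dendroica virens (B = 4.53).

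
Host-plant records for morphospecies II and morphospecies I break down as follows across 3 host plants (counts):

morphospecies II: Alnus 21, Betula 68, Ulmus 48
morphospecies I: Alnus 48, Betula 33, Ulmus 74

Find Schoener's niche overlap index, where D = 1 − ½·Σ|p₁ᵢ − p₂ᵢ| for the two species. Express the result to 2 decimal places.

Proportions for morphospecies II (n=137): 21/137=0.1533, 68/137=0.4964, 48/137=0.3504
Proportions for morphospecies I (n=155): 48/155=0.3097, 33/155=0.2129, 74/155=0.4774
Σ|p₁ᵢ − p₂ᵢ| = 0.1564 + 0.2835 + 0.1270 = 0.5669
D = 1 − ½ × 0.5669 = 1 − 0.28345 = 0.71655

0.72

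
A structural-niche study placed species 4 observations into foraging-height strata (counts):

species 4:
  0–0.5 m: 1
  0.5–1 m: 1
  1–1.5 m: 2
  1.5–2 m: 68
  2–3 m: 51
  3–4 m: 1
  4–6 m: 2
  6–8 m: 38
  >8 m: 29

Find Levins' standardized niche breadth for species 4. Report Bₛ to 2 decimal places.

Proportions for species 4 (n=193): 1/193=0.0052, 1/193=0.0052, 2/193=0.0104, 68/193=0.3523, 51/193=0.2642, 1/193=0.0052, 2/193=0.0104, 38/193=0.1969, 29/193=0.1503
Σpᵢ² = 0.0052² + 0.0052² + 0.0104² + 0.3523² + 0.2642² + 0.0052² + 0.0104² + 0.1969² + 0.1503² = 0.000027 + 0.000027 + 0.000108 + 0.124115 + 0.069802 + 0.000027 + 0.000108 + 0.038770 + 0.022590 = 0.255574
B = 1 / 0.255574 = 3.9128
Bₛ = (B − 1)/(n − 1) = (3.9128 − 1)/(9 − 1) = 2.9128/8 = 0.3641

0.36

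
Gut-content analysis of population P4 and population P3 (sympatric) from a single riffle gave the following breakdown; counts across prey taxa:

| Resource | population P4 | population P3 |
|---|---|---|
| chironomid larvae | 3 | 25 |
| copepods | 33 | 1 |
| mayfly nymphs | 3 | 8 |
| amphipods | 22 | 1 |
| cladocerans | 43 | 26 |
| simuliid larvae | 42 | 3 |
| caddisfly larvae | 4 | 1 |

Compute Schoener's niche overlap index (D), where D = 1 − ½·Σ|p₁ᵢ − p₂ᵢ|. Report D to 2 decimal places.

Proportions for population P4 (n=150): 3/150=0.0200, 33/150=0.2200, 3/150=0.0200, 22/150=0.1467, 43/150=0.2867, 42/150=0.2800, 4/150=0.0267
Proportions for population P3 (n=65): 25/65=0.3846, 1/65=0.0154, 8/65=0.1231, 1/65=0.0154, 26/65=0.4000, 3/65=0.0462, 1/65=0.0154
Σ|p₁ᵢ − p₂ᵢ| = 0.3646 + 0.2046 + 0.1031 + 0.1313 + 0.1133 + 0.2338 + 0.0113 = 1.1620
D = 1 − ½ × 1.1620 = 1 − 0.58100 = 0.41900

0.42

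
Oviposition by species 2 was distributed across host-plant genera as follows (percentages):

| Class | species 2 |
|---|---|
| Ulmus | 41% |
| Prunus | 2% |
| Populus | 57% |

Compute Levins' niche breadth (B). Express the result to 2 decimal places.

2.03

Convert percentages to proportions (divide by 100).
Σpᵢ² = 0.41² + 0.02² + 0.57² = 0.1681 + 0.0004 + 0.3249 = 0.4934
B = 1 / 0.4934 = 2.0268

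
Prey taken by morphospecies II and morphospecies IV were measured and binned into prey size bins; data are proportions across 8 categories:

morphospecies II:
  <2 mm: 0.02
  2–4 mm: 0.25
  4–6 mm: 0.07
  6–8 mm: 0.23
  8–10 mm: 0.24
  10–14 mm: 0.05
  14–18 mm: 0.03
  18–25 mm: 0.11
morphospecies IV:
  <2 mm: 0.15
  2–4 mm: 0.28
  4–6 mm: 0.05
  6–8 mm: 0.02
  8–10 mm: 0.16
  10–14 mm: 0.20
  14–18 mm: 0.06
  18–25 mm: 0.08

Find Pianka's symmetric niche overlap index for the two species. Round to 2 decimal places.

0.75

Σ p₁ᵢp₂ᵢ = 0.0030 + 0.0700 + 0.0035 + 0.0046 + 0.0384 + 0.0100 + 0.0018 + 0.0088 = 0.1401
Σp_1ᵢ² = 0.02² + 0.25² + 0.07² + 0.23² + 0.24² + 0.05² + 0.03² + 0.11² = 0.0004 + 0.0625 + 0.0049 + 0.0529 + 0.0576 + 0.0025 + 0.0009 + 0.0121 = 0.1938
Σp_2ᵢ² = 0.15² + 0.28² + 0.05² + 0.02² + 0.16² + 0.20² + 0.06² + 0.08² = 0.0225 + 0.0784 + 0.0025 + 0.0004 + 0.0256 + 0.0400 + 0.0036 + 0.0064 = 0.1794
O = 0.1401 / √(0.1938 × 0.1794) = 0.1401 / 0.18646 = 0.7514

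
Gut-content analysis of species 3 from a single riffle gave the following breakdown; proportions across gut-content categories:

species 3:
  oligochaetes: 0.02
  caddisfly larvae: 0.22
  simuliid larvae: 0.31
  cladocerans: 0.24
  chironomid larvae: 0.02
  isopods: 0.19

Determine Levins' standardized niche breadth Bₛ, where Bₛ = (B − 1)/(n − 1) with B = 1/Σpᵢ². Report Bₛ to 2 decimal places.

Σpᵢ² = 0.02² + 0.22² + 0.31² + 0.24² + 0.02² + 0.19² = 0.0004 + 0.0484 + 0.0961 + 0.0576 + 0.0004 + 0.0361 = 0.2390
B = 1 / 0.2390 = 4.1841
Bₛ = (B − 1)/(n − 1) = (4.1841 − 1)/(6 − 1) = 3.1841/5 = 0.6368

0.64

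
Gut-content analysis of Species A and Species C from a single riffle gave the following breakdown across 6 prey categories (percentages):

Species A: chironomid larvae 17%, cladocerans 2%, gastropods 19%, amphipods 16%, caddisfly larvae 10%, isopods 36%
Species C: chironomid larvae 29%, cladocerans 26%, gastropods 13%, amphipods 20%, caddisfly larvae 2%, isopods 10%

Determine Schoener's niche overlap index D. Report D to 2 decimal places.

0.60

Convert percentages to proportions (divide by 100).
Σ|p₁ᵢ − p₂ᵢ| = 0.12 + 0.24 + 0.06 + 0.04 + 0.08 + 0.26 = 0.80
D = 1 − ½ × 0.80 = 1 − 0.400 = 0.6000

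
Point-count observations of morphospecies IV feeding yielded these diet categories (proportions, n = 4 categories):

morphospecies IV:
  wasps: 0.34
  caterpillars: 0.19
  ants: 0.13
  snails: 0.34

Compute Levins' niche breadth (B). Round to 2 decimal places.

3.52

Σpᵢ² = 0.34² + 0.19² + 0.13² + 0.34² = 0.1156 + 0.0361 + 0.0169 + 0.1156 = 0.2842
B = 1 / 0.2842 = 3.5186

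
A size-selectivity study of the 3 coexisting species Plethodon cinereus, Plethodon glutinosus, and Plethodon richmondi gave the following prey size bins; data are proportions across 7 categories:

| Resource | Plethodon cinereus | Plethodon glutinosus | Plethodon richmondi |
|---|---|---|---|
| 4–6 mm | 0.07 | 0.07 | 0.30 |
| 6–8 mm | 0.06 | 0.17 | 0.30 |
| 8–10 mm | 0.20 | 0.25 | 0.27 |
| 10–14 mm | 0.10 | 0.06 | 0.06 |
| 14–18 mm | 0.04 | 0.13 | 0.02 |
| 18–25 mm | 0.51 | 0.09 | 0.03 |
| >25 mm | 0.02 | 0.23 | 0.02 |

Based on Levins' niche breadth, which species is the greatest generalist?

Σp_cineᵢ² = 0.07² + 0.06² + 0.20² + 0.10² + 0.04² + 0.51² + 0.02² = 0.0049 + 0.0036 + 0.0400 + 0.0100 + 0.0016 + 0.2601 + 0.0004 = 0.3206
B_cine = 1 / 0.3206 = 3.1192
Σp_glutᵢ² = 0.07² + 0.17² + 0.25² + 0.06² + 0.13² + 0.09² + 0.23² = 0.0049 + 0.0289 + 0.0625 + 0.0036 + 0.0169 + 0.0081 + 0.0529 = 0.1778
B_glut = 1 / 0.1778 = 5.6243
Σp_richᵢ² = 0.30² + 0.30² + 0.27² + 0.06² + 0.02² + 0.03² + 0.02² = 0.0900 + 0.0900 + 0.0729 + 0.0036 + 0.0004 + 0.0009 + 0.0004 = 0.2582
B_rich = 1 / 0.2582 = 3.8730
Highest B → broadest niche (most generalist): Plethodon glutinosus (B = 5.62).

Plethodon glutinosus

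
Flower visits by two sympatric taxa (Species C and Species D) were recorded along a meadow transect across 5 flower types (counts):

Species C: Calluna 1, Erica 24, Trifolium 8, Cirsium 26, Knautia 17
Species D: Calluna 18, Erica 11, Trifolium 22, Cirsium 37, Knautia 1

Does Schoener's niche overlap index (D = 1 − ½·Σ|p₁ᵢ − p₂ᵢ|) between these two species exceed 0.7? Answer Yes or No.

No

Proportions for Species C (n=76): 1/76=0.0132, 24/76=0.3158, 8/76=0.1053, 26/76=0.3421, 17/76=0.2237
Proportions for Species D (n=89): 18/89=0.2022, 11/89=0.1236, 22/89=0.2472, 37/89=0.4157, 1/89=0.0112
Σ|p₁ᵢ − p₂ᵢ| = 0.1890 + 0.1922 + 0.1419 + 0.0736 + 0.2125 = 0.8092
D = 1 − ½ × 0.8092 = 1 − 0.40460 = 0.59540
D = 0.59540 < 0.7 → No.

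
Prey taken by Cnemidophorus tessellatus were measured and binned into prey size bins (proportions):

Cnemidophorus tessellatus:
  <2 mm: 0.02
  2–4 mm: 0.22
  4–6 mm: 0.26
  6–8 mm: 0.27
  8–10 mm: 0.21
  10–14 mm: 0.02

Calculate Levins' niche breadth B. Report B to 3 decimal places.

Σpᵢ² = 0.02² + 0.22² + 0.26² + 0.27² + 0.21² + 0.02² = 0.0004 + 0.0484 + 0.0676 + 0.0729 + 0.0441 + 0.0004 = 0.2338
B = 1 / 0.2338 = 4.27716

4.277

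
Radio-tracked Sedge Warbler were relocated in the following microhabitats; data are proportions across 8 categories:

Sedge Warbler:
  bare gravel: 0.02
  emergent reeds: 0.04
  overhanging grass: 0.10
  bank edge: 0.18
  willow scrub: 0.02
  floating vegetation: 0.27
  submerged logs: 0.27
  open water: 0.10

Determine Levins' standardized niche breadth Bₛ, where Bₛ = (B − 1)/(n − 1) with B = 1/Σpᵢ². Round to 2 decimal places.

Σpᵢ² = 0.02² + 0.04² + 0.10² + 0.18² + 0.02² + 0.27² + 0.27² + 0.10² = 0.0004 + 0.0016 + 0.0100 + 0.0324 + 0.0004 + 0.0729 + 0.0729 + 0.0100 = 0.2006
B = 1 / 0.2006 = 4.9850
Bₛ = (B − 1)/(n − 1) = (4.9850 − 1)/(8 − 1) = 3.9850/7 = 0.5693

0.57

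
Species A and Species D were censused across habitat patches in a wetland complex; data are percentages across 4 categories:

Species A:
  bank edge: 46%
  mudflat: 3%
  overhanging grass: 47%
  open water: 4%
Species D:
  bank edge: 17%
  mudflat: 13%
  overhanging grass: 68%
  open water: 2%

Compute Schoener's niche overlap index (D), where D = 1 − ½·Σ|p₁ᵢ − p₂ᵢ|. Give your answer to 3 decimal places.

0.690

Convert percentages to proportions (divide by 100).
Σ|p₁ᵢ − p₂ᵢ| = 0.29 + 0.10 + 0.21 + 0.02 = 0.62
D = 1 − ½ × 0.62 = 1 − 0.310 = 0.69000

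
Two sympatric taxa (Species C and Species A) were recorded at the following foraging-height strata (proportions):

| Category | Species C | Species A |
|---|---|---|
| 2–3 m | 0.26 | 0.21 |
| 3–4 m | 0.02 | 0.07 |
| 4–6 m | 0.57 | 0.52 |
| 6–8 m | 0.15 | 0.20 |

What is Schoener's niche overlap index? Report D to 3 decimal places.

0.900

Σ|p₁ᵢ − p₂ᵢ| = 0.05 + 0.05 + 0.05 + 0.05 = 0.20
D = 1 − ½ × 0.20 = 1 − 0.100 = 0.90000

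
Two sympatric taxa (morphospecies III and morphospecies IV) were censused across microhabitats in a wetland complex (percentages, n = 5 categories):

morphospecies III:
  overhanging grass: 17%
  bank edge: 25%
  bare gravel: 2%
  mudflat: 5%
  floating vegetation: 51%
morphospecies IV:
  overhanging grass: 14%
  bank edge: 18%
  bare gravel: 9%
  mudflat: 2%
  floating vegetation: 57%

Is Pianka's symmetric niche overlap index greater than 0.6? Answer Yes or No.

Yes

Convert percentages to proportions (divide by 100).
Σ p₁ᵢp₂ᵢ = 0.0238 + 0.0450 + 0.0018 + 0.0010 + 0.2907 = 0.3623
Σp_1ᵢ² = 0.17² + 0.25² + 0.02² + 0.05² + 0.51² = 0.0289 + 0.0625 + 0.0004 + 0.0025 + 0.2601 = 0.3544
Σp_2ᵢ² = 0.14² + 0.18² + 0.09² + 0.02² + 0.57² = 0.0196 + 0.0324 + 0.0081 + 0.0004 + 0.3249 = 0.3854
O = 0.3623 / √(0.3544 × 0.3854) = 0.3623 / 0.36958 = 0.9803
O = 0.9803 > 0.6 → Yes.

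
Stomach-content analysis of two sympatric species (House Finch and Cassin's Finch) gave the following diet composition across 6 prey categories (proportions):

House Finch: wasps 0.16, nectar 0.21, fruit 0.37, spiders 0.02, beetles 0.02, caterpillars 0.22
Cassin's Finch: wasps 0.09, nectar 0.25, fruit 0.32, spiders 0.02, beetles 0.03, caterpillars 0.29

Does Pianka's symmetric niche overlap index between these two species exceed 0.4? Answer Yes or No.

Yes

Σ p₁ᵢp₂ᵢ = 0.0144 + 0.0525 + 0.1184 + 0.0004 + 0.0006 + 0.0638 = 0.2501
Σp_1ᵢ² = 0.16² + 0.21² + 0.37² + 0.02² + 0.02² + 0.22² = 0.0256 + 0.0441 + 0.1369 + 0.0004 + 0.0004 + 0.0484 = 0.2558
Σp_2ᵢ² = 0.09² + 0.25² + 0.32² + 0.02² + 0.03² + 0.29² = 0.0081 + 0.0625 + 0.1024 + 0.0004 + 0.0009 + 0.0841 = 0.2584
O = 0.2501 / √(0.2558 × 0.2584) = 0.2501 / 0.25710 = 0.9728
O = 0.9728 > 0.4 → Yes.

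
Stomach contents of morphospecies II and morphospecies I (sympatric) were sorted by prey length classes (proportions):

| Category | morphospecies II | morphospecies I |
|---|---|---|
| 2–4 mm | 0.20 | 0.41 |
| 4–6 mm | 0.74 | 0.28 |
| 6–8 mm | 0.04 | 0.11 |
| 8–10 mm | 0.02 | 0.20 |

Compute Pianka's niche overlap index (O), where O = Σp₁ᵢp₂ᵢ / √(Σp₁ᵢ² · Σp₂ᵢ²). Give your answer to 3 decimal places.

0.709

Σ p₁ᵢp₂ᵢ = 0.0820 + 0.2072 + 0.0044 + 0.0040 = 0.2976
Σp_1ᵢ² = 0.20² + 0.74² + 0.04² + 0.02² = 0.0400 + 0.5476 + 0.0016 + 0.0004 = 0.5896
Σp_2ᵢ² = 0.41² + 0.28² + 0.11² + 0.20² = 0.1681 + 0.0784 + 0.0121 + 0.0400 = 0.2986
O = 0.2976 / √(0.5896 × 0.2986) = 0.2976 / 0.419589 = 0.70927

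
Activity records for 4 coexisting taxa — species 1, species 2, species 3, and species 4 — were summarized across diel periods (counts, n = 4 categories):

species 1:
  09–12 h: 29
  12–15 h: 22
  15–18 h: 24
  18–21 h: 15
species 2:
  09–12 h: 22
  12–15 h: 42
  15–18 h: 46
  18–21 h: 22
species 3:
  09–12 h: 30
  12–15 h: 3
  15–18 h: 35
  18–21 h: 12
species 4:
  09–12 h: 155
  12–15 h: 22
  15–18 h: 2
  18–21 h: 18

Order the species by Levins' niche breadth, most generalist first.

Proportions for species 1 (n=90): 29/90=0.3222, 22/90=0.2444, 24/90=0.2667, 15/90=0.1667
Proportions for species 2 (n=132): 22/132=0.1667, 42/132=0.3182, 46/132=0.3485, 22/132=0.1667
Proportions for species 3 (n=80): 30/80=0.3750, 3/80=0.0375, 35/80=0.4375, 12/80=0.1500
Proportions for species 4 (n=197): 155/197=0.7868, 22/197=0.1117, 2/197=0.0102, 18/197=0.0914
Σp_1ᵢ² = 0.3222² + 0.2444² + 0.2667² + 0.1667² = 0.103813 + 0.059731 + 0.071129 + 0.027789 = 0.262462
B_1 = 1 / 0.262462 = 3.8101
Σp_2ᵢ² = 0.1667² + 0.3182² + 0.3485² + 0.1667² = 0.027789 + 0.101251 + 0.121452 + 0.027789 = 0.278281
B_2 = 1 / 0.278281 = 3.5935
Σp_3ᵢ² = 0.3750² + 0.0375² + 0.4375² + 0.1500² = 0.140625 + 0.001406 + 0.191406 + 0.022500 = 0.355937
B_3 = 1 / 0.355937 = 2.8095
Σp_4ᵢ² = 0.7868² + 0.1117² + 0.0102² + 0.0914² = 0.619054 + 0.012477 + 0.000104 + 0.008354 = 0.639989
B_4 = 1 / 0.639989 = 1.5625
Ranking by B (broadest → narrowest): species 1 (3.81) > species 2 (3.59) > species 3 (2.81) > species 4 (1.56)

species 1 > species 2 > species 3 > species 4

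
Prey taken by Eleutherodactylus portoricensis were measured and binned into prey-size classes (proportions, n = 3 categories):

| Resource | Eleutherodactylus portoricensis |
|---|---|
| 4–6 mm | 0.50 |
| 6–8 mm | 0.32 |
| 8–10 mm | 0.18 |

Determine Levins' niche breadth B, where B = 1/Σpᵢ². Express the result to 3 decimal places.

2.599

Σpᵢ² = 0.50² + 0.32² + 0.18² = 0.2500 + 0.1024 + 0.0324 = 0.3848
B = 1 / 0.3848 = 2.59875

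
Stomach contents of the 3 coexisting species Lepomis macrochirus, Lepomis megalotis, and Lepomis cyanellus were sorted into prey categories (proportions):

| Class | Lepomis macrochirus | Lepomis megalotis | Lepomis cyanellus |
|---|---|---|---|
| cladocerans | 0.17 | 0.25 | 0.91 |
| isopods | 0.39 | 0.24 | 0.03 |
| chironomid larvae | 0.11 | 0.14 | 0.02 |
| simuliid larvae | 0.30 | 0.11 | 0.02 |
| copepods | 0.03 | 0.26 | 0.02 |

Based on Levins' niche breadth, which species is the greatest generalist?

Lepomis megalotis

Σp_macrᵢ² = 0.17² + 0.39² + 0.11² + 0.30² + 0.03² = 0.0289 + 0.1521 + 0.0121 + 0.0900 + 0.0009 = 0.2840
B_macr = 1 / 0.2840 = 3.5211
Σp_megaᵢ² = 0.25² + 0.24² + 0.14² + 0.11² + 0.26² = 0.0625 + 0.0576 + 0.0196 + 0.0121 + 0.0676 = 0.2194
B_mega = 1 / 0.2194 = 4.5579
Σp_cyanᵢ² = 0.91² + 0.03² + 0.02² + 0.02² + 0.02² = 0.8281 + 0.0009 + 0.0004 + 0.0004 + 0.0004 = 0.8302
B_cyan = 1 / 0.8302 = 1.2045
Highest B → broadest niche (most generalist): Lepomis megalotis (B = 4.56).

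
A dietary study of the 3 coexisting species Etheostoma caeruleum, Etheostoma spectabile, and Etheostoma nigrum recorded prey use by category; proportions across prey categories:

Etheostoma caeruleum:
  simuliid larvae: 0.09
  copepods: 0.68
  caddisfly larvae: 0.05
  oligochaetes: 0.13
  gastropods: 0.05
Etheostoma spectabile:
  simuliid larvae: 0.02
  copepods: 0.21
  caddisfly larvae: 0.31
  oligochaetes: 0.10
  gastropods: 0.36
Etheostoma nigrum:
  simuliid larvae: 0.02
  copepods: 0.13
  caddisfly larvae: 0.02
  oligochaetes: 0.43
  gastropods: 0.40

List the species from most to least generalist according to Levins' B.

Σp_caerᵢ² = 0.09² + 0.68² + 0.05² + 0.13² + 0.05² = 0.0081 + 0.4624 + 0.0025 + 0.0169 + 0.0025 = 0.4924
B_caer = 1 / 0.4924 = 2.0309
Σp_specᵢ² = 0.02² + 0.21² + 0.31² + 0.10² + 0.36² = 0.0004 + 0.0441 + 0.0961 + 0.0100 + 0.1296 = 0.2802
B_spec = 1 / 0.2802 = 3.5689
Σp_nigrᵢ² = 0.02² + 0.13² + 0.02² + 0.43² + 0.40² = 0.0004 + 0.0169 + 0.0004 + 0.1849 + 0.1600 = 0.3626
B_nigr = 1 / 0.3626 = 2.7579
Ranking by B (broadest → narrowest): Etheostoma spectabile (3.57) > Etheostoma nigrum (2.76) > Etheostoma caeruleum (2.03)

Etheostoma spectabile > Etheostoma nigrum > Etheostoma caeruleum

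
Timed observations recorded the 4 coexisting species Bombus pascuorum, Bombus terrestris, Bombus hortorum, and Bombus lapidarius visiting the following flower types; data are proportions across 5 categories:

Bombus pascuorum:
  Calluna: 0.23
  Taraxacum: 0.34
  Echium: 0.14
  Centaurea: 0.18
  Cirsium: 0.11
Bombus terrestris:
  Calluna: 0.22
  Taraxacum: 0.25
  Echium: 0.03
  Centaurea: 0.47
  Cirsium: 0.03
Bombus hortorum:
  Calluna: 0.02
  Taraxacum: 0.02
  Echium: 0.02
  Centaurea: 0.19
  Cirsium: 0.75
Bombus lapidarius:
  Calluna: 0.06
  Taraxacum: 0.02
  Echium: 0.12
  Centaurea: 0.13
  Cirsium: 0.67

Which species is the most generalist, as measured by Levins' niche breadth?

Σp_pascᵢ² = 0.23² + 0.34² + 0.14² + 0.18² + 0.11² = 0.0529 + 0.1156 + 0.0196 + 0.0324 + 0.0121 = 0.2326
B_pasc = 1 / 0.2326 = 4.2992
Σp_terrᵢ² = 0.22² + 0.25² + 0.03² + 0.47² + 0.03² = 0.0484 + 0.0625 + 0.0009 + 0.2209 + 0.0009 = 0.3336
B_terr = 1 / 0.3336 = 2.9976
Σp_hortᵢ² = 0.02² + 0.02² + 0.02² + 0.19² + 0.75² = 0.0004 + 0.0004 + 0.0004 + 0.0361 + 0.5625 = 0.5998
B_hort = 1 / 0.5998 = 1.6672
Σp_lapiᵢ² = 0.06² + 0.02² + 0.12² + 0.13² + 0.67² = 0.0036 + 0.0004 + 0.0144 + 0.0169 + 0.4489 = 0.4842
B_lapi = 1 / 0.4842 = 2.0653
Highest B → broadest niche (most generalist): Bombus pascuorum (B = 4.30).

Bombus pascuorum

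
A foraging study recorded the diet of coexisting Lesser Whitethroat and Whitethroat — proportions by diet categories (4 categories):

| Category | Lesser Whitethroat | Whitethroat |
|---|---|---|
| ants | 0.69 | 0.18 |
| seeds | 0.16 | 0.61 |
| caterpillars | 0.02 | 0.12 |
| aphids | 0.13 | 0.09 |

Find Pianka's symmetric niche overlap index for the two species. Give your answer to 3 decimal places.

Σ p₁ᵢp₂ᵢ = 0.1242 + 0.0976 + 0.0024 + 0.0117 = 0.2359
Σp_1ᵢ² = 0.69² + 0.16² + 0.02² + 0.13² = 0.4761 + 0.0256 + 0.0004 + 0.0169 = 0.5190
Σp_2ᵢ² = 0.18² + 0.61² + 0.12² + 0.09² = 0.0324 + 0.3721 + 0.0144 + 0.0081 = 0.4270
O = 0.2359 / √(0.5190 × 0.4270) = 0.2359 / 0.470758 = 0.50111

0.501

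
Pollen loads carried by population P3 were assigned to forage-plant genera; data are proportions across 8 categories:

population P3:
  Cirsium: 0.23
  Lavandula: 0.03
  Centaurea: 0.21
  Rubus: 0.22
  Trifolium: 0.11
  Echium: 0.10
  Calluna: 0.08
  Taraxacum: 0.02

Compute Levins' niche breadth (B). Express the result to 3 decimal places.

Σpᵢ² = 0.23² + 0.03² + 0.21² + 0.22² + 0.11² + 0.10² + 0.08² + 0.02² = 0.0529 + 0.0009 + 0.0441 + 0.0484 + 0.0121 + 0.0100 + 0.0064 + 0.0004 = 0.1752
B = 1 / 0.1752 = 5.70776

5.708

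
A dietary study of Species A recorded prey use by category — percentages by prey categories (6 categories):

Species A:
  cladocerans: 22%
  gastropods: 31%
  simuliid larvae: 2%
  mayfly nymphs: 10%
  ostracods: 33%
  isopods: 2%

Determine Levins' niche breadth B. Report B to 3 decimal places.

Convert percentages to proportions (divide by 100).
Σpᵢ² = 0.22² + 0.31² + 0.02² + 0.10² + 0.33² + 0.02² = 0.0484 + 0.0961 + 0.0004 + 0.0100 + 0.1089 + 0.0004 = 0.2642
B = 1 / 0.2642 = 3.78501

3.785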